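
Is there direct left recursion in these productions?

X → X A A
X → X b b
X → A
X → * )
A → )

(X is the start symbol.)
X → X A A: LEFT RECURSIVE (starts with X)
X → X b b: LEFT RECURSIVE (starts with X)
X → A: starts with A
X → * ): starts with '*'
A → ): starts with ')'

The grammar has direct left recursion on: X.

Answer: Yes, X is left-recursive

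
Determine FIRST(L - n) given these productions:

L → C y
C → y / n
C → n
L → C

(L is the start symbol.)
{ 'n', 'y' }

FIRST sets of the non-terminals involved (from the grammar, by fixed-point iteration):
  FIRST(L) = { 'n', 'y' }

To compute FIRST(L - n), process the symbols left to right:
Symbol L is a non-terminal. Add FIRST(L) \ {ε} = { 'n', 'y' }
L is not nullable (ε ∉ FIRST(L)), so stop here.
FIRST(L - n) = { 'n', 'y' }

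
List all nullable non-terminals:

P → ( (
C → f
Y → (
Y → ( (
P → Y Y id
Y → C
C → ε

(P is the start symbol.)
{ 'C', 'Y' }

A non-terminal is nullable if it can derive ε (the empty string): either it has an ε-production, or it has a production whose right-hand side consists entirely of nullable non-terminals.

ε-productions: C → ε
So C is immediately nullable.
Y → C: every symbol on the right is nullable, so Y is nullable too.
No further non-terminal can be added: every production for the remaining non-terminals contains a terminal or a non-nullable non-terminal.
Nullable = { 'C', 'Y' }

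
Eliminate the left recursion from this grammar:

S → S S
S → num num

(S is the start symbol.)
S is directly left-recursive. The standard transformation for
  A → A α₁ | ... | A α_m | β₁ | ... | β_n
is
  A  → β₁ A' | ... | β_n A'
  A' → α₁ A' | ... | α_m A' | ε

S → num num becomes S → num num S'
S → S S becomes S' → S S'
Add S' → ε

Resulting grammar:
S → num num S'
S' → S S'
S' → ε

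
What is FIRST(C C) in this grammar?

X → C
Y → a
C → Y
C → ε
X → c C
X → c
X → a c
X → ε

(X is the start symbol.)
{ 'a', ε }

FIRST sets of the non-terminals involved (from the grammar, by fixed-point iteration):
  FIRST(C) = { 'a', ε }

To compute FIRST(C C), process the symbols left to right:
Symbol C is a non-terminal. Add FIRST(C) \ {ε} = { 'a' }
C is nullable (ε ∈ FIRST(C)), continue to the next symbol.
Symbol C is a non-terminal. Add FIRST(C) \ {ε} = { 'a' }
C is nullable (ε ∈ FIRST(C)), continue to the next symbol.
All symbols are nullable, so ε is in the result.
FIRST(C C) = { 'a', ε }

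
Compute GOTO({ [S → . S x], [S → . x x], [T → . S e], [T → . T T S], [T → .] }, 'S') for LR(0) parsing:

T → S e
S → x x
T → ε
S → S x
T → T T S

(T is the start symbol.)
{ [S → S . x], [T → S . e] }

GOTO(I, 'S') = CLOSURE({ [A → αX.β] : [A → α.Xβ] ∈ I, X = 'S' })

Items with dot before 'S', with the dot advanced:
  [S → . S x] → [S → S . x]
  [T → . S e] → [T → S . e]
Closure adds nothing (no advanced item has the dot before a non-terminal).

GOTO = { [S → S . x], [T → S . e] }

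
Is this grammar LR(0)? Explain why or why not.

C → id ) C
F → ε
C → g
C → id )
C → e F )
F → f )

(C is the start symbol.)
A grammar is LR(0) if no state in the canonical LR(0) collection has:
  - both a shift item (dot before a terminal) and a complete item (shift-reduce conflict), or
  - two or more complete items (reduce-reduce conflict; the accept item [C' → C .] counts as a complete item here).

Augment with C' → C and build the canonical LR(0) collection (I0 = CLOSURE({[C' → . C]}), then GOTO on every symbol after a dot until no new states appear). It has 11 states:
  I0: { [C → . e F )], [C → . g], [C → . id ) C], [C → . id )], [C' → . C] }  — shift
  I1: { [C' → C .] }  — accept
  I2: { [C → e . F )], [F → . f )], [F → .] }  — shift, reduce
  I3: { [C → g .] }  — reduce
  I4: { [C → id . ) C], [C → id . )] }  — shift
  I5: { [C → . e F )], [C → . g], [C → . id ) C], [C → . id )], [C → id ) . C], [C → id ) .] }  — shift, reduce
  I6: { [C → id ) C .] }  — reduce
  I7: { [C → e F . )] }  — shift
  I8: { [F → f . )] }  — shift
  I9: { [F → f ) .] }  — reduce
  I10: { [C → e F ) .] }  — reduce

Conflict in state I2:
  Shift-reduce conflict between [F → .] and [F → . f )]
So the grammar is NOT LR(0).

Answer: No. Shift-reduce conflict between [F → .] and [F → . f )]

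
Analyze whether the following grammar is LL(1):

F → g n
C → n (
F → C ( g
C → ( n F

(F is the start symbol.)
Yes, the grammar is LL(1).

A grammar is LL(1) if for each non-terminal N with multiple productions, the predict sets of those productions are pairwise disjoint, where PREDICT(N → α) = (FIRST(α) \ {ε}) ∪ (FOLLOW(N) if α ⇒* ε).

Relevant sets:
  FIRST(C) = { '(', 'n' }

For F:
  PREDICT(F → g n) = { 'g' }
  PREDICT(F → C '(' g) = { '(', 'n' }
For C:
  PREDICT(C → n '(') = { 'n' }
  PREDICT(C → '(' n F) = { '(' }

All predict sets are disjoint. The grammar IS LL(1).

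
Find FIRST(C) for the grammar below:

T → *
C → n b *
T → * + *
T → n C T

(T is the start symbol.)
From C → n b *:
  - n is a terminal: add 'n' and stop

Collecting: FIRST(C) = { 'n' }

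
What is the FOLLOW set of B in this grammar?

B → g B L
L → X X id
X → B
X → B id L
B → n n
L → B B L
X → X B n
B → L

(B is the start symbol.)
To compute FOLLOW(B), find every occurrence of B on a right-hand side N → α B β: add FIRST(β) \ {ε}, and if β is empty or nullable also add FOLLOW(N). Iterate to a fixed point.

B is the start symbol, so $ ∈ FOLLOW(B).
In B → g B L: B is followed by L, add FIRST(L) \ {ε} = { 'g', 'n' }
In X → B: B is at the end, add FOLLOW(X)
In X → B id L: B is followed by id L, add FIRST(id L) \ {ε} = { 'id' }
In L → B B L: B is followed by B L, add FIRST(B L) \ {ε} = { 'g', 'n' }
In L → B B L: B is followed by L, add FIRST(L) \ {ε} = { 'g', 'n' }
In X → X B n: B is followed by n, add FIRST(n) \ {ε} = { 'n' }

The FOLLOW sets referred to above (computed the same way, to a fixed point):
  FOLLOW(X) = { 'g', 'id', 'n' }

Taking the union: FOLLOW(B) = { $, 'g', 'id', 'n' }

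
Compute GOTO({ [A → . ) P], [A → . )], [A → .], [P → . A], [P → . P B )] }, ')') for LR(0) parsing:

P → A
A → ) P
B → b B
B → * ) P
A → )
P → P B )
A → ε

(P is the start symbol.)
{ [A → ) . P], [A → ) .], [A → . ) P], [A → . )], [A → .], [P → . A], [P → . P B )] }

GOTO(I, ')') = CLOSURE({ [A → αX.β] : [A → α.Xβ] ∈ I, X = ')' })

Items with dot before ')', with the dot advanced:
  [A → . )] → [A → ) .]
  [A → . ) P] → [A → ) . P]
Closure of the advanced items:
  [A → ) . P] has the dot before P: add [P → . A], [P → . P B )]
  [P → . A] has the dot before A: add [A → . ) P], [A → . )], [A → .]

GOTO = { [A → ) . P], [A → ) .], [A → . ) P], [A → . )], [A → .], [P → . A], [P → . P B )] }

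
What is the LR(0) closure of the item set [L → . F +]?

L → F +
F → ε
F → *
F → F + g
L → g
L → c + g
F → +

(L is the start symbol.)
{ [F → . *], [F → . +], [F → . F + g], [F → .], [L → . F +] }

Start with: [L → . F +]
  [L → . F +] has the dot before F: add [F → .], [F → . *], [F → . F + g], [F → . +]
No further items can be added.

CLOSURE = { [F → . *], [F → . +], [F → . F + g], [F → .], [L → . F +] }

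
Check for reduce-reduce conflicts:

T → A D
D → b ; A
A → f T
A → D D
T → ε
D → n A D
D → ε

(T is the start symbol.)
Yes — I0: [D → .] vs [T → .]; I5: [D → .] vs [T → .]

Augment with T' → T and build the canonical LR(0) collection (I0 = CLOSURE({[T' → . T]}), then GOTO on every symbol after a dot until no new states appear). It has 14 states:
  I0: { [A → . D D], [A → . f T], [D → . b ; A], [D → . n A D], [D → .], [T → . A D], [T → .], [T' → . T] }  — shift, 2 reduces
  I1: { [D → . b ; A], [D → . n A D], [D → .], [T → A . D] }  — shift, reduce
  I2: { [A → D . D], [D → . b ; A], [D → . n A D], [D → .] }  — shift, reduce
  I3: { [T' → T .] }  — accept
  I4: { [D → b . ; A] }  — shift
  I5: { [A → . D D], [A → . f T], [A → f . T], [D → . b ; A], [D → . n A D], [D → .], [T → . A D], [T → .] }  — shift, 2 reduces
  I6: { [A → . D D], [A → . f T], [D → . b ; A], [D → . n A D], [D → .], [D → n . A D] }  — shift, reduce
  I7: { [D → . b ; A], [D → . n A D], [D → .], [D → n A . D] }  — shift, reduce
  I8: { [D → n A D .] }  — reduce
  I9: { [A → f T .] }  — reduce
  I10: { [A → . D D], [A → . f T], [D → . b ; A], [D → . n A D], [D → .], [D → b ; . A] }  — shift, reduce
  I11: { [D → b ; A .] }  — reduce
  I12: { [A → D D .] }  — reduce
  I13: { [T → A D .] }  — reduce

I0 contains complete items [D → .], [T → .] — reduce-reduce conflict.
I5 contains complete items [D → .], [T → .] — reduce-reduce conflict.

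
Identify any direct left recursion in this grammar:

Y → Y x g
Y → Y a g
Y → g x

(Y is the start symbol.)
Direct left recursion occurs when N → N α for some non-terminal N (the right-hand side begins with the left-hand side itself).

Y → Y x g: LEFT RECURSIVE (starts with Y)
Y → Y a g: LEFT RECURSIVE (starts with Y)
Y → g x: starts with g

The grammar has direct left recursion on: Y.

Answer: Yes, Y is left-recursive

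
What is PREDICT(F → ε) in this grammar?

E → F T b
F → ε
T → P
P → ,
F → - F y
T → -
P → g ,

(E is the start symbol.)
PREDICT(F → ε) = (FIRST(RHS) \ {ε}) ∪ (FOLLOW(F) if ε ∈ FIRST(RHS), i.e. RHS ⇒* ε)
The right-hand side is ε (FIRST(ε) = { ε }), so the predict set is FOLLOW(F) = { ',', '-', 'g', 'y' }
PREDICT(F → ε) = { ',', '-', 'g', 'y' }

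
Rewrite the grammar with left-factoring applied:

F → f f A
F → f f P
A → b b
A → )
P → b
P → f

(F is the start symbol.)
F → f f F'
F' → A
F' → P
A → b b
A → )
P → b
P → f

Left-factoring transforms A → αβ₁ | αβ₂ into A → αA' and A' → β₁ | β₂
(α is the longest common prefix among the alternatives). Repeat until
no nonterminal has two alternatives with a common prefix.

Round 1: F has alternatives sharing prefix 'f f'. Introduce F': F → f f F'
  Add: F' → A
  Add: F' → P

No remaining common prefixes — done.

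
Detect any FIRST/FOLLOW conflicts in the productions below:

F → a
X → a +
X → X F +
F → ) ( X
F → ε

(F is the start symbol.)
A FIRST/FOLLOW conflict occurs when a non-terminal N has a nullable alternative N → β (β ⇒* ε) and another alternative N → α with FIRST(α) ∩ FOLLOW(N) ≠ ∅: on such a lookahead the parser cannot decide between expanding α and letting N vanish via β.

Nullable non-terminals: F.

F: nullable alternative(s) F → ε; FOLLOW(F) = { $, '+' }
  F → a: FIRST \ {ε} = { 'a' } — disjoint from FOLLOW(F)
  F → ) ( X: FIRST \ {ε} = { ')' } — disjoint from FOLLOW(F)
  F → ε: FIRST \ {ε} = { } — this is the only nullable alternative, skip

X has no nullable alternative, so no FIRST/FOLLOW check is needed there.

No FIRST/FOLLOW conflicts found.

Answer: No FIRST/FOLLOW conflicts.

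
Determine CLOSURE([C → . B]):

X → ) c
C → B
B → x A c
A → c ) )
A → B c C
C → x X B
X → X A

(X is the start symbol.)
To compute CLOSURE, for each item [A → α.Bβ] where B is a non-terminal, add [B → .γ] for all productions B → γ; repeat for the newly added items until nothing changes.

Start with: [C → . B]
  [C → . B] has the dot before B: add [B → . x A c]
No further items can be added.

CLOSURE = { [B → . x A c], [C → . B] }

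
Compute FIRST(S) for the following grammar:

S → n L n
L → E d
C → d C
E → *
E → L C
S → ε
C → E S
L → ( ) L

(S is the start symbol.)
From S → n L n:
  - n is a terminal: add 'n' and stop
From S → ε:
  - ε-production, so ε ∈ FIRST(S)

Collecting: FIRST(S) = { 'n', ε }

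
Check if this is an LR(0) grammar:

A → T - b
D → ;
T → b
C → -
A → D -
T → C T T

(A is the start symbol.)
Yes, the grammar is LR(0)

A grammar is LR(0) if no state in the canonical LR(0) collection has:
  - both a shift item (dot before a terminal) and a complete item (shift-reduce conflict), or
  - two or more complete items (reduce-reduce conflict; the accept item [A' → A .] counts as a complete item here).

Augment with A' → A and build the canonical LR(0) collection (I0 = CLOSURE({[A' → . A]}), then GOTO on every symbol after a dot until no new states appear). It has 13 states:
  I0: { [A → . D -], [A → . T - b], [A' → . A], [C → . -], [D → . ;], [T → . C T T], [T → . b] }  — shift
  I1: { [C → - .] }  — reduce
  I2: { [D → ; .] }  — reduce
  I3: { [A' → A .] }  — accept
  I4: { [C → . -], [T → . C T T], [T → . b], [T → C . T T] }  — shift
  I5: { [A → D . -] }  — shift
  I6: { [A → T . - b] }  — shift
  I7: { [T → b .] }  — reduce
  I8: { [A → T - . b] }  — shift
  I9: { [A → T - b .] }  — reduce
  I10: { [A → D - .] }  — reduce
  I11: { [C → . -], [T → . C T T], [T → . b], [T → C T . T] }  — shift
  I12: { [T → C T T .] }  — reduce

Every state is either a pure shift/goto state or contains exactly one complete item and nothing to shift — no conflicts. The grammar is LR(0).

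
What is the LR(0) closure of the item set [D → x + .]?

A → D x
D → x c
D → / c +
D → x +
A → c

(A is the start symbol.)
{ [D → x + .] }

Start with: [D → x + .]
The dot is at the end, so nothing is added.

CLOSURE = { [D → x + .] }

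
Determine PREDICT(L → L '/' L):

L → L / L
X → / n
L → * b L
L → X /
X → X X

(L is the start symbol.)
{ '*', '/' }

PREDICT(L → L '/' L) = (FIRST(RHS) \ {ε}) ∪ (FOLLOW(L) if ε ∈ FIRST(RHS), i.e. RHS ⇒* ε)
FIRST(L) = { '*', '/' }
FIRST(L '/' L) = { '*', '/' }
ε ∉ FIRST(L '/' L), so FOLLOW(L) is not added.
PREDICT(L → L '/' L) = { '*', '/' }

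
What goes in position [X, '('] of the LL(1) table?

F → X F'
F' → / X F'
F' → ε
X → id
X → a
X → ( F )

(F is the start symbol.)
X → ( F )

To find M[X, '('], we find productions for X where '(' is in the predict set (PREDICT(N → α) = (FIRST(α) \ {ε}) ∪ (FOLLOW(N) if α ⇒* ε)).

X → id: PREDICT = { 'id' }
X → a: PREDICT = { 'a' }
X → ( F ): PREDICT = { '(' }
  '(' is in predict set, so this production goes in M[X, '(']

M[X, '('] = X → ( F )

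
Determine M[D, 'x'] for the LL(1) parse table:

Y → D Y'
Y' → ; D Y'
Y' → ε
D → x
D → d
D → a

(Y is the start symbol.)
To find M[D, 'x'], we find productions for D where 'x' is in the predict set (PREDICT(N → α) = (FIRST(α) \ {ε}) ∪ (FOLLOW(N) if α ⇒* ε)).

D → x: PREDICT = { 'x' }
  'x' is in predict set, so this production goes in M[D, 'x']
D → d: PREDICT = { 'd' }
D → a: PREDICT = { 'a' }

M[D, 'x'] = D → x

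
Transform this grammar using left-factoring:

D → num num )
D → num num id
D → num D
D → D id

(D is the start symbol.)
Left-factoring transforms A → αβ₁ | αβ₂ into A → αA' and A' → β₁ | β₂
(α is the longest common prefix among the alternatives). Repeat until
no nonterminal has two alternatives with a common prefix.

Round 1: D has alternatives sharing prefix 'num'. Introduce D': D → num D'
  Add: D' → num )
  Add: D' → num id
  Add: D' → D

Round 2: D' has alternatives sharing prefix 'num'. Introduce D'': D' → num D''
  Add: D'' → )
  Add: D'' → id

No remaining common prefixes — done.

Resulting grammar:
D → num D'
D' → num D''
D'' → )
D'' → id
D' → D
D → D id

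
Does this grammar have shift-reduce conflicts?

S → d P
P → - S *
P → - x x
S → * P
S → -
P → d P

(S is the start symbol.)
No shift-reduce conflicts

Augment with S' → S and build the canonical LR(0) collection (I0 = CLOSURE({[S' → . S]}), then GOTO on every symbol after a dot until no new states appear). It has 14 states:
  I0: { [S → . * P], [S → . -], [S → . d P], [S' → . S] }  — shift
  I1: { [P → . - S *], [P → . - x x], [P → . d P], [S → * . P] }  — shift
  I2: { [S → - .] }  — reduce
  I3: { [S' → S .] }  — accept
  I4: { [P → . - S *], [P → . - x x], [P → . d P], [S → d . P] }  — shift
  I5: { [P → - . S *], [P → - . x x], [S → . * P], [S → . -], [S → . d P] }  — shift
  I6: { [S → d P .] }  — reduce
  I7: { [P → . - S *], [P → . - x x], [P → . d P], [P → d . P] }  — shift
  I8: { [P → d P .] }  — reduce
  I9: { [P → - S . *] }  — shift
  I10: { [P → - x . x] }  — shift
  I11: { [P → - x x .] }  — reduce
  I12: { [P → - S * .] }  — reduce
  I13: { [S → * P .] }  — reduce

No state contains both a complete item and a shift item.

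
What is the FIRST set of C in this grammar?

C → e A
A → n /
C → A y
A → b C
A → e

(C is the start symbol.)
FIRST sets of the other non-terminals involved (by the same procedure, iterated to a fixed point):
  FIRST(A) = { 'b', 'e', 'n' }

From C → e A:
  - e is a terminal: add 'e' and stop
From C → A y:
  - A is a non-terminal: add FIRST(A) \ {ε} = { 'b', 'e', 'n' }
    A is not nullable, so stop

Collecting: FIRST(C) = { 'b', 'e', 'n' }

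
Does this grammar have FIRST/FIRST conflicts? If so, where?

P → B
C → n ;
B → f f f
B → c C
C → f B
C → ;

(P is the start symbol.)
A FIRST/FIRST conflict occurs when two productions N → α and N → β for the same non-terminal have FIRST(α) ∩ FIRST(β) ≠ ∅ (with ε ∈ FIRST of a nullable right-hand side, so two nullable alternatives also conflict).

Productions for C:
  C → n ;: FIRST = { 'n' }
  C → f B: FIRST = { 'f' }
  C → ;: FIRST = { ';' }
Productions for B:
  B → f f f: FIRST = { 'f' }
  B → c C: FIRST = { 'c' }
P has only one production, so no FIRST/FIRST conflict is possible there.

All alternatives of each non-terminal have pairwise disjoint FIRST sets.

Answer: No FIRST/FIRST conflicts.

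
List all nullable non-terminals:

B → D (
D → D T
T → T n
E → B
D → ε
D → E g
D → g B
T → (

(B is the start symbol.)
{ 'D' }

A non-terminal is nullable if it can derive ε (the empty string): either it has an ε-production, or it has a production whose right-hand side consists entirely of nullable non-terminals.

ε-productions: D → ε
So D is immediately nullable.
No further non-terminal can be added: every production for the remaining non-terminals contains a terminal or a non-nullable non-terminal.
Nullable = { 'D' }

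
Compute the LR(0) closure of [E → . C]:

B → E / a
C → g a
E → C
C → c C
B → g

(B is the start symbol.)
Start with: [E → . C]
  [E → . C] has the dot before C: add [C → . g a], [C → . c C]
No further items can be added.

CLOSURE = { [C → . c C], [C → . g a], [E → . C] }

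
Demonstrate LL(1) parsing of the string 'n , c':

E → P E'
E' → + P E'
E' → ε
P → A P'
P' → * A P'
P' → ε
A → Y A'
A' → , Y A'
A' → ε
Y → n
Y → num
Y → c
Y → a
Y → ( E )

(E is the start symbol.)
LL(1) parsing maintains a stack (initially the start symbol over $) and the input. At each step: if the stack top is a terminal, match it against the current input token; if it is a non-terminal N, replace it with the RHS of M[N, lookahead] (the unique production whose predict set contains the lookahead).

Stack is shown with the top on the left.

Stack           Input    Action
-------------------------------
E $             n , c $  output E → P E'
P E' $          n , c $  output P → A P'
A P' E' $       n , c $  output A → Y A'
Y A' P' E' $    n , c $  output Y → n
n A' P' E' $    n , c $  match 'n'
A' P' E' $      , c $    output A' → , Y A'
, Y A' P' E' $  , c $    match ','
Y A' P' E' $    c $      output Y → c
c A' P' E' $    c $      match 'c'
A' P' E' $      $        output A' → ε
P' E' $         $        output P' → ε
E' $            $        output E' → ε
$               $        accept

The string is accepted.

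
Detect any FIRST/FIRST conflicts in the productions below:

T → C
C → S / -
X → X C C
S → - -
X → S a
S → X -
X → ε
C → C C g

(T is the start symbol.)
A FIRST/FIRST conflict occurs when two productions N → α and N → β for the same non-terminal have FIRST(α) ∩ FIRST(β) ≠ ∅ (with ε ∈ FIRST of a nullable right-hand side, so two nullable alternatives also conflict).

FIRST sets of the non-terminals at (or reachable through a nullable prefix from) the front of some alternative:
  FIRST(S) = { '-' }
  FIRST(C) = { '-' }
  FIRST(X) = { '-', ε }

Productions for C:
  C → S / -: FIRST = { '-' }
  C → C C g: FIRST = { '-' }
Productions for X:
  X → X C C: FIRST = { '-' }
  X → S a: FIRST = { '-' }
  X → ε: FIRST = { ε }
Productions for S:
  S → - -: FIRST = { '-' }
  S → X -: FIRST = { '-' }
T has only one production, so no FIRST/FIRST conflict is possible there.

Conflict for C: C → S / - and C → C C g
  Overlap: { '-' }
Conflict for X: X → X C C and X → S a
  Overlap: { '-' }
Conflict for S: S → - - and S → X -
  Overlap: { '-' }

Answer: Yes. C → S '/' '-' / C → C C g on { '-' }; X → X C C / X → S a on { '-' }; S → '-' '-' / S → X '-' on { '-' }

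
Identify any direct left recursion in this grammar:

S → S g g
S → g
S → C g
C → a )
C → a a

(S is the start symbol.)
Yes, S is left-recursive

Direct left recursion occurs when N → N α for some non-terminal N (the right-hand side begins with the left-hand side itself).

S → S g g: LEFT RECURSIVE (starts with S)
S → g: starts with g
S → C g: starts with C
C → a ): starts with a
C → a a: starts with a

The grammar has direct left recursion on: S.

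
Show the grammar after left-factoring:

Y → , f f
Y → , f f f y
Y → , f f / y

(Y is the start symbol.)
Left-factoring transforms A → αβ₁ | αβ₂ into A → αA' and A' → β₁ | β₂
(α is the longest common prefix among the alternatives). Repeat until
no nonterminal has two alternatives with a common prefix.

Round 1: Y has alternatives sharing prefix ', f f'. Introduce Y': Y → , f f Y'
  Add: Y' → ε
  Add: Y' → f y
  Add: Y' → / y

No remaining common prefixes — done.

Resulting grammar:
Y → , f f Y'
Y' → ε
Y' → f y
Y' → / y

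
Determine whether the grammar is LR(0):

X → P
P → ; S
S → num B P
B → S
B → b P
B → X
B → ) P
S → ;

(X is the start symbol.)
A grammar is LR(0) if no state in the canonical LR(0) collection has:
  - both a shift item (dot before a terminal) and a complete item (shift-reduce conflict), or
  - two or more complete items (reduce-reduce conflict; the accept item [X' → X .] counts as a complete item here).

Augment with X' → X and build the canonical LR(0) collection (I0 = CLOSURE({[X' → . X]}), then GOTO on every symbol after a dot until no new states appear). It has 16 states:
  I0: { [P → . ; S], [X → . P], [X' → . X] }  — shift
  I1: { [P → ; . S], [S → . ;], [S → . num B P] }  — shift
  I2: { [X → P .] }  — reduce
  I3: { [X' → X .] }  — accept
  I4: { [S → ; .] }  — reduce
  I5: { [P → ; S .] }  — reduce
  I6: { [B → . ) P], [B → . S], [B → . X], [B → . b P], [P → . ; S], [S → . ;], [S → . num B P], [S → num . B P], [X → . P] }  — shift
  I7: { [B → ) . P], [P → . ; S] }  — shift
  I8: { [P → ; . S], [S → . ;], [S → . num B P], [S → ; .] }  — shift, reduce
  I9: { [P → . ; S], [S → num B . P] }  — shift
  I10: { [B → S .] }  — reduce
  I11: { [B → X .] }  — reduce
  I12: { [B → b . P], [P → . ; S] }  — shift
  I13: { [B → b P .] }  — reduce
  I14: { [S → num B P .] }  — reduce
  I15: { [B → ) P .] }  — reduce

Conflict in state I8:
  Shift-reduce conflict between [S → ; .] and [S → . ;]
So the grammar is NOT LR(0).

Answer: No. Shift-reduce conflict between [S → ; .] and [S → . ;]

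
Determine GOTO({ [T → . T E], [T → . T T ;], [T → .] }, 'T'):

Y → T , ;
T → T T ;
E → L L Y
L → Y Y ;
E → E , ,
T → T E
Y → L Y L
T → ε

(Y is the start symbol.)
{ [E → . E , ,], [E → . L L Y], [L → . Y Y ;], [T → . T E], [T → . T T ;], [T → .], [T → T . E], [T → T . T ;], [Y → . L Y L], [Y → . T , ;] }

GOTO(I, 'T') = CLOSURE({ [A → αX.β] : [A → α.Xβ] ∈ I, X = 'T' })

Items with dot before 'T', with the dot advanced:
  [T → . T E] → [T → T . E]
  [T → . T T ;] → [T → T . T ;]
Closure of the advanced items:
  [T → T . E] has the dot before E: add [E → . L L Y], [E → . E , ,]
  [T → T . T ;] has the dot before T: add [T → . T T ;], [T → . T E], [T → .]
  [E → . L L Y] has the dot before L: add [L → . Y Y ;]
  [L → . Y Y ;] has the dot before Y: add [Y → . T , ;], [Y → . L Y L]

GOTO = { [E → . E , ,], [E → . L L Y], [L → . Y Y ;], [T → . T E], [T → . T T ;], [T → .], [T → T . E], [T → T . T ;], [Y → . L Y L], [Y → . T , ;] }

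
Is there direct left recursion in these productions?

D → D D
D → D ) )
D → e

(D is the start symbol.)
D → D D: LEFT RECURSIVE (starts with D)
D → D ) ): LEFT RECURSIVE (starts with D)
D → e: starts with e

The grammar has direct left recursion on: D.

Answer: Yes, D is left-recursive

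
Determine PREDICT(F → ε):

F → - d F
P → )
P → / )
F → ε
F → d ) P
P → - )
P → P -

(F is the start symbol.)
PREDICT(F → ε) = (FIRST(RHS) \ {ε}) ∪ (FOLLOW(F) if ε ∈ FIRST(RHS), i.e. RHS ⇒* ε)
The right-hand side is ε (FIRST(ε) = { ε }), so the predict set is FOLLOW(F) = { $ }
PREDICT(F → ε) = { $ }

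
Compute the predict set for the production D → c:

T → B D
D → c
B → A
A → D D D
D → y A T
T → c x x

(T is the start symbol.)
PREDICT(D → c) = (FIRST(RHS) \ {ε}) ∪ (FOLLOW(D) if ε ∈ FIRST(RHS), i.e. RHS ⇒* ε)
FIRST(c) = { 'c' }
ε ∉ FIRST(c), so FOLLOW(D) is not added.
PREDICT(D → c) = { 'c' }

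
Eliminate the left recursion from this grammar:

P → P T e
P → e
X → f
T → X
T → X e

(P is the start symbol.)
P → e P'
P' → T e P'
P' → ε
X → f
T → X
T → X e

P is directly left-recursive. The standard transformation for
  A → A α₁ | ... | A α_m | β₁ | ... | β_n
is
  A  → β₁ A' | ... | β_n A'
  A' → α₁ A' | ... | α_m A' | ε

P → e becomes P → e P'
P → P T e becomes P' → T e P'
Add P' → ε

Productions for other non-terminals are unchanged:
  X → f
  T → X
  T → X e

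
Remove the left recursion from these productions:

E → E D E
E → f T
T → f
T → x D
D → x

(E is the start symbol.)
E → f T E'
E' → D E E'
E' → ε
T → f
T → x D
D → x

E is directly left-recursive. The standard transformation for
  A → A α₁ | ... | A α_m | β₁ | ... | β_n
is
  A  → β₁ A' | ... | β_n A'
  A' → α₁ A' | ... | α_m A' | ε

E → f T becomes E → f T E'
E → E D E becomes E' → D E E'
Add E' → ε

Productions for other non-terminals are unchanged:
  T → f
  T → x D
  D → x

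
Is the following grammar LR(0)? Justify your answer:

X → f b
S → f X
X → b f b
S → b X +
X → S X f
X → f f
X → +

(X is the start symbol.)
No. Shift-reduce conflict between [X → f b .] and [S → . b X +]

A grammar is LR(0) if no state in the canonical LR(0) collection has:
  - both a shift item (dot before a terminal) and a complete item (shift-reduce conflict), or
  - two or more complete items (reduce-reduce conflict; the accept item [X' → X .] counts as a complete item here).

Augment with X' → X and build the canonical LR(0) collection (I0 = CLOSURE({[X' → . X]}), then GOTO on every symbol after a dot until no new states appear). It has 15 states:
  I0: { [S → . b X +], [S → . f X], [X → . +], [X → . S X f], [X → . b f b], [X → . f b], [X → . f f], [X' → . X] }  — shift
  I1: { [X → + .] }  — reduce
  I2: { [S → . b X +], [S → . f X], [X → . +], [X → . S X f], [X → . b f b], [X → . f b], [X → . f f], [X → S . X f] }  — shift
  I3: { [X' → X .] }  — accept
  I4: { [S → . b X +], [S → . f X], [S → b . X +], [X → . +], [X → . S X f], [X → . b f b], [X → . f b], [X → . f f], [X → b . f b] }  — shift
  I5: { [S → . b X +], [S → . f X], [S → f . X], [X → . +], [X → . S X f], [X → . b f b], [X → . f b], [X → . f f], [X → f . b], [X → f . f] }  — shift
  I6: { [S → f X .] }  — reduce
  I7: { [S → . b X +], [S → . f X], [S → b . X +], [X → . +], [X → . S X f], [X → . b f b], [X → . f b], [X → . f f], [X → b . f b], [X → f b .] }  — shift, reduce
  I8: { [S → . b X +], [S → . f X], [S → f . X], [X → . +], [X → . S X f], [X → . b f b], [X → . f b], [X → . f f], [X → f . b], [X → f . f], [X → f f .] }  — shift, reduce
  I9: { [S → b X . +] }  — shift
  I10: { [S → . b X +], [S → . f X], [S → f . X], [X → . +], [X → . S X f], [X → . b f b], [X → . f b], [X → . f f], [X → b f . b], [X → f . b], [X → f . f] }  — shift
  I11: { [S → . b X +], [S → . f X], [S → b . X +], [X → . +], [X → . S X f], [X → . b f b], [X → . f b], [X → . f f], [X → b . f b], [X → b f b .], [X → f b .] }  — shift, 2 reduces
  I12: { [S → b X + .] }  — reduce
  I13: { [X → S X . f] }  — shift
  I14: { [X → S X f .] }  — reduce

Conflict in state I7:
  Shift-reduce conflict between [X → f b .] and [S → . b X +]
So the grammar is NOT LR(0).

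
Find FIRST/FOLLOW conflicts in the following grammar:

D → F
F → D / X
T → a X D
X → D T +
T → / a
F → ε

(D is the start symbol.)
Yes. F → D '/' X with FOLLOW(F) on { '/' }

Nullable non-terminals: D, F.
FIRST sets used below: FIRST(D) = { '/', ε }
D has a nullable alternative but only one production, so nothing to check.

F: nullable alternative(s) F → ε; FOLLOW(F) = { $, '+', '/', 'a' }
  F → D / X: FIRST \ {ε} = { '/' } — overlaps FOLLOW(F) on { '/' }: CONFLICT
  F → ε: FIRST \ {ε} = { } — this is the only nullable alternative, skip

T, X have no nullable alternative, so no FIRST/FOLLOW check is needed there.

So the grammar has 1 FIRST/FOLLOW conflict (marked CONFLICT above).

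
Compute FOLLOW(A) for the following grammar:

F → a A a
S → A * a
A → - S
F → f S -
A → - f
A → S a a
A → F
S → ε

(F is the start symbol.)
{ '*', 'a' }

In F → a A a: A is followed by a, add FIRST(a) \ {ε} = { 'a' }
In S → A * a: A is followed by '*' a, add FIRST('*' a) \ {ε} = { '*' }

Taking the union: FOLLOW(A) = { '*', 'a' }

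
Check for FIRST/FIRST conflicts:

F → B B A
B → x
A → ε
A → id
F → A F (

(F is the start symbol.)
Yes. F → B B A / F → A F '(' on { 'x' }

FIRST sets of the non-terminals at (or reachable through a nullable prefix from) the front of some alternative:
  FIRST(B) = { 'x' }
  FIRST(A) = { 'id', ε }
  FIRST(F) = { 'id', 'x' }

Productions for F:
  F → B B A: FIRST = { 'x' }
  F → A F (: FIRST = { 'id', 'x' }
Productions for A:
  A → ε: FIRST = { ε }
  A → id: FIRST = { 'id' }
B has only one production, so no FIRST/FIRST conflict is possible there.

Conflict for F: F → B B A and F → A F (
  Overlap: { 'x' }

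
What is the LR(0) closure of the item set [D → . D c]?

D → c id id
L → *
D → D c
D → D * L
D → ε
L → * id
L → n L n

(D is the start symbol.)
To compute CLOSURE, for each item [A → α.Bβ] where B is a non-terminal, add [B → .γ] for all productions B → γ; repeat for the newly added items until nothing changes.

Start with: [D → . D c]
  [D → . D c] has the dot before D: add [D → . c id id], [D → . D * L], [D → .]
No further items can be added.

CLOSURE = { [D → . D * L], [D → . D c], [D → . c id id], [D → .] }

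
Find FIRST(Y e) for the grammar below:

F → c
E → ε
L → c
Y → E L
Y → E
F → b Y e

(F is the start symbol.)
{ 'c', 'e' }

FIRST sets of the non-terminals involved (from the grammar, by fixed-point iteration):
  FIRST(Y) = { 'c', ε }

To compute FIRST(Y e), process the symbols left to right:
Symbol Y is a non-terminal. Add FIRST(Y) \ {ε} = { 'c' }
Y is nullable (ε ∈ FIRST(Y)), continue to the next symbol.
Symbol e is a terminal. Add 'e' and stop.
FIRST(Y e) = { 'c', 'e' }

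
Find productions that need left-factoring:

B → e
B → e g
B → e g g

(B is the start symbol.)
Yes, B has productions with common prefix 'e'

Left-factoring is needed when two productions for the same non-terminal
share a common prefix on the right-hand side.

Productions for B:
  B → e
  B → e g
  B → e g g

Found common prefix 'e' in productions for B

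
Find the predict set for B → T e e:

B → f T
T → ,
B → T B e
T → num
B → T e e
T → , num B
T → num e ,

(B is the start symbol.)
PREDICT(B → T e e) = (FIRST(RHS) \ {ε}) ∪ (FOLLOW(B) if ε ∈ FIRST(RHS), i.e. RHS ⇒* ε)
FIRST(T) = { ',', 'num' }
FIRST(T e e) = { ',', 'num' }
ε ∉ FIRST(T e e), so FOLLOW(B) is not added.
PREDICT(B → T e e) = { ',', 'num' }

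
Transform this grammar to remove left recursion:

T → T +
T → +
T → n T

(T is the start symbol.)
T is directly left-recursive. The standard transformation for
  A → A α₁ | ... | A α_m | β₁ | ... | β_n
is
  A  → β₁ A' | ... | β_n A'
  A' → α₁ A' | ... | α_m A' | ε

T → + becomes T → + T'
T → n T becomes T → n T T'
T → T + becomes T' → + T'
Add T' → ε

Resulting grammar:
T → + T'
T → n T T'
T' → + T'
T' → ε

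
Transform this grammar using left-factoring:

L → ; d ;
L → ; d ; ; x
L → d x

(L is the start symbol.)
Left-factoring transforms A → αβ₁ | αβ₂ into A → αA' and A' → β₁ | β₂
(α is the longest common prefix among the alternatives). Repeat until
no nonterminal has two alternatives with a common prefix.

Round 1: L has alternatives sharing prefix '; d ;'. Introduce L': L → ; d ; L'
  Add: L' → ε
  Add: L' → ; x

No remaining common prefixes — done.

Resulting grammar:
L → ; d ; L'
L' → ε
L' → ; x
L → d x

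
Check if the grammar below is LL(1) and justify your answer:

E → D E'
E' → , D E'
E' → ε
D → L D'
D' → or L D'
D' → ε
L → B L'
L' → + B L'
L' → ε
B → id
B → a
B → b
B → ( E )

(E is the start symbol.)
A grammar is LL(1) if for each non-terminal N with multiple productions, the predict sets of those productions are pairwise disjoint, where PREDICT(N → α) = (FIRST(α) \ {ε}) ∪ (FOLLOW(N) if α ⇒* ε).

Relevant sets:
  FOLLOW(E') = { $, ')' }
  FOLLOW(D') = { $, ')', ',' }
  FOLLOW(L') = { $, ')', ',', 'or' }

For E':
  PREDICT(E' → ',' D E') = { ',' }
  PREDICT(E' → ε) = { $, ')' }
For D':
  PREDICT(D' → or L D') = { 'or' }
  PREDICT(D' → ε) = { $, ')', ',' }
For L':
  PREDICT(L' → '+' B L') = { '+' }
  PREDICT(L' → ε) = { $, ')', ',', 'or' }
For B:
  PREDICT(B → id) = { 'id' }
  PREDICT(B → a) = { 'a' }
  PREDICT(B → b) = { 'b' }
  PREDICT(B → '(' E ')') = { '(' }
E, D, L have a single production, so nothing to check there.

All predict sets are disjoint. The grammar IS LL(1).

Answer: Yes, the grammar is LL(1).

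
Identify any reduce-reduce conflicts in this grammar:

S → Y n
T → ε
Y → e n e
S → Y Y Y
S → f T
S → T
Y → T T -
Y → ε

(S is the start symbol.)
A reduce-reduce conflict occurs when an LR(0) state has two complete items [A → α .] and [B → β .] — both call for a reduction, and with no lookahead the parser cannot choose between them.

Augment with S' → S and build the canonical LR(0) collection (I0 = CLOSURE({[S' → . S]}), then GOTO on every symbol after a dot until no new states appear). It has 15 states:
  I0: { [S → . T], [S → . Y Y Y], [S → . Y n], [S → . f T], [S' → . S], [T → .], [Y → . T T -], [Y → . e n e], [Y → .] }  — shift, 2 reduces
  I1: { [S' → S .] }  — accept
  I2: { [S → T .], [T → .], [Y → T . T -] }  — 2 reduces
  I3: { [S → Y . Y Y], [S → Y . n], [T → .], [Y → . T T -], [Y → . e n e], [Y → .] }  — shift, 2 reduces
  I4: { [Y → e . n e] }  — shift
  I5: { [S → f . T], [T → .] }  — reduce
  I6: { [S → f T .] }  — reduce
  I7: { [Y → e n . e] }  — shift
  I8: { [Y → e n e .] }  — reduce
  I9: { [T → .], [Y → T . T -] }  — reduce
  I10: { [S → Y Y . Y], [T → .], [Y → . T T -], [Y → . e n e], [Y → .] }  — shift, 2 reduces
  I11: { [S → Y n .] }  — reduce
  I12: { [S → Y Y Y .] }  — reduce
  I13: { [Y → T T . -] }  — shift
  I14: { [Y → T T - .] }  — reduce

I0 contains complete items [T → .], [Y → .] — reduce-reduce conflict.
I2 contains complete items [S → T .], [T → .] — reduce-reduce conflict.
I3 contains complete items [T → .], [Y → .] — reduce-reduce conflict.
I10 contains complete items [T → .], [Y → .] — reduce-reduce conflict.

Answer: Yes — I0: [T → .] vs [Y → .]; I2: [S → T .] vs [T → .]; I3: [T → .] vs [Y → .]; I10: [T → .] vs [Y → .]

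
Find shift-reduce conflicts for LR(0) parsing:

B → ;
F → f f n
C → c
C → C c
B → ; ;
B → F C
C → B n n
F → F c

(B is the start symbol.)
Yes — I1: [B → ; .] vs [B → ; . ;]; I8: [B → F C .] vs [C → C . c]

Augment with B' → B and build the canonical LR(0) collection (I0 = CLOSURE({[B' → . B]}), then GOTO on every symbol after a dot until no new states appear). It has 14 states:
  I0: { [B → . ; ;], [B → . ;], [B → . F C], [B' → . B], [F → . F c], [F → . f f n] }  — shift
  I1: { [B → ; . ;], [B → ; .] }  — shift, reduce
  I2: { [B' → B .] }  — accept
  I3: { [B → . ; ;], [B → . ;], [B → . F C], [B → F . C], [C → . B n n], [C → . C c], [C → . c], [F → . F c], [F → . f f n], [F → F . c] }  — shift
  I4: { [F → f . f n] }  — shift
  I5: { [F → f f . n] }  — shift
  I6: { [F → f f n .] }  — reduce
  I7: { [C → B . n n] }  — shift
  I8: { [B → F C .], [C → C . c] }  — shift, reduce
  I9: { [C → c .], [F → F c .] }  — 2 reduces
  I10: { [C → C c .] }  — reduce
  I11: { [C → B n . n] }  — shift
  I12: { [C → B n n .] }  — reduce
  I13: { [B → ; ; .] }  — reduce

I1 contains reduce item [B → ; .] and shift item [B → ; . ;] — shift-reduce conflict.
I8 contains reduce item [B → F C .] and shift item [C → C . c] — shift-reduce conflict.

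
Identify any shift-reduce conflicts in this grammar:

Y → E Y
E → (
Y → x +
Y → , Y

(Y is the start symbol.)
No shift-reduce conflicts

Augment with Y' → Y and build the canonical LR(0) collection (I0 = CLOSURE({[Y' → . Y]}), then GOTO on every symbol after a dot until no new states appear). It has 9 states:
  I0: { [E → . (], [Y → . , Y], [Y → . E Y], [Y → . x +], [Y' → . Y] }  — shift
  I1: { [E → ( .] }  — reduce
  I2: { [E → . (], [Y → , . Y], [Y → . , Y], [Y → . E Y], [Y → . x +] }  — shift
  I3: { [E → . (], [Y → . , Y], [Y → . E Y], [Y → . x +], [Y → E . Y] }  — shift
  I4: { [Y' → Y .] }  — accept
  I5: { [Y → x . +] }  — shift
  I6: { [Y → x + .] }  — reduce
  I7: { [Y → E Y .] }  — reduce
  I8: { [Y → , Y .] }  — reduce

No state contains both a complete item and a shift item.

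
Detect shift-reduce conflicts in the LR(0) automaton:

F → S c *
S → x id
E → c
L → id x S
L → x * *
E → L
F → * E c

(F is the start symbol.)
A shift-reduce conflict occurs when an LR(0) state has both:
  - a complete (reduce) item [A → α .] (dot at the end), and
  - a shift item [B → β . c γ] (dot before a terminal).

Augment with F' → F and build the canonical LR(0) collection (I0 = CLOSURE({[F' → . F]}), then GOTO on every symbol after a dot until no new states appear). It has 18 states:
  I0: { [F → . * E c], [F → . S c *], [F' → . F], [S → . x id] }  — shift
  I1: { [E → . L], [E → . c], [F → * . E c], [L → . id x S], [L → . x * *] }  — shift
  I2: { [F' → F .] }  — accept
  I3: { [F → S . c *] }  — shift
  I4: { [S → x . id] }  — shift
  I5: { [S → x id .] }  — reduce
  I6: { [F → S c . *] }  — shift
  I7: { [F → S c * .] }  — reduce
  I8: { [F → * E . c] }  — shift
  I9: { [E → L .] }  — reduce
  I10: { [E → c .] }  — reduce
  I11: { [L → id . x S] }  — shift
  I12: { [L → x . * *] }  — shift
  I13: { [L → x * . *] }  — shift
  I14: { [L → x * * .] }  — reduce
  I15: { [L → id x . S], [S → . x id] }  — shift
  I16: { [L → id x S .] }  — reduce
  I17: { [F → * E c .] }  — reduce

No state contains both a complete item and a shift item.

Answer: No shift-reduce conflicts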